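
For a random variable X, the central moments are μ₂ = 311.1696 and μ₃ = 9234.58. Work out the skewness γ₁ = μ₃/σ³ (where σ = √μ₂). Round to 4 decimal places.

σ = √μ₂ = √311.1696 = 17.64000
σ³ = μ₂^(3/2) = 5489.03174
γ₁ = μ₃/σ³ = 9234.58 / 5489.03174 ≈ 1.6824

1.6824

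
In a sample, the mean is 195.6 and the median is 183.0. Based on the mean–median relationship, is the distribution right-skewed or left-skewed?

right-skewed

mean − median = 195.6 − 183.0 = 12.6
mean > median ⇒ the longer tail is on the right ⇒ right-skewed (positively skewed).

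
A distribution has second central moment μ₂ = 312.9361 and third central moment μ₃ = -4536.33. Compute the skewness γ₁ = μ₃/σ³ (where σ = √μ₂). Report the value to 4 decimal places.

-0.8194

σ = √μ₂ = √312.9361 = 17.69000
σ³ = μ₂^(3/2) = 5535.83961
γ₁ = μ₃/σ³ = -4536.33 / 5535.83961 ≈ -0.8194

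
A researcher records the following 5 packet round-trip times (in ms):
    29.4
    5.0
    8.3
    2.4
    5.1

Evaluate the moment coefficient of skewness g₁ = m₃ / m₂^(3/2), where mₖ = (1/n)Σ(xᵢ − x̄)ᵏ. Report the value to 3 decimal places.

1.368

x̄ = (29.4 + 5.0 + 8.3 + 2.4 + 5.1) / 5 = 10.0400
deviations (xᵢ − x̄): 19.3600, -5.0400, -1.7400, -7.6400, -4.9400
Σ(xᵢ − x̄)² = 486.0120 ⇒ m₂ = 486.0120/5 = 97.20240
Σ(xᵢ − x̄)³ = 6556.5242 ⇒ m₃ = 6556.5242/5 = 1311.30485
m₂^(3/2) = 97.20240^(1.5) = 958.33088
g₁ = m₃ / m₂^(3/2) = 1311.30485 / 958.33088 ≈ 1.368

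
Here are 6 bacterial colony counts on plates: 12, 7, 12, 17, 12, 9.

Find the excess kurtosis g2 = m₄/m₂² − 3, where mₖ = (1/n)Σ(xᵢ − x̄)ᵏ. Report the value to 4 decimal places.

x̄ = 11.5000
Σ(xᵢ − x̄)² = 57.5000 ⇒ m₂ = 9.58333
Σ(xᵢ − x̄)⁴ = 1364.3750 ⇒ m₄ = 227.39583
m₂² = 91.84028
g2 = m₄/m₂² − 3 = 2.47599 − 3 ≈ -0.5240

-0.5240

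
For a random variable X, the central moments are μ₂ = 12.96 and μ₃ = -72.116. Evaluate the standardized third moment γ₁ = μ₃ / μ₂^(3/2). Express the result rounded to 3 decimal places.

-1.546

σ = √μ₂ = √12.96 = 3.60000
σ³ = μ₂^(3/2) = 46.65600
γ₁ = μ₃/σ³ = -72.116 / 46.65600 ≈ -1.546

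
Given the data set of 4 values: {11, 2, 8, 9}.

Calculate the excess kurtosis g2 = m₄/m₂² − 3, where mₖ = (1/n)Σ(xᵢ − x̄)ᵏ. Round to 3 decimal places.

x̄ = 7.5000
Σ(xᵢ − x̄)² = 45.0000 ⇒ m₂ = 11.25000
Σ(xᵢ − x̄)⁴ = 1070.2500 ⇒ m₄ = 267.56250
m₂² = 126.56250
g2 = m₄/m₂² − 3 = 2.11407 − 3 ≈ -0.886

-0.886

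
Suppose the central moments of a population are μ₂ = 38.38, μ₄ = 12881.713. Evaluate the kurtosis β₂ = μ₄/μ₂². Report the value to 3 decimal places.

8.745

μ₂² = 38.38² = 1473.02440
μ₄/μ₂² = 12881.713 / 1473.02440 = 8.74508
β₂ ≈ 8.745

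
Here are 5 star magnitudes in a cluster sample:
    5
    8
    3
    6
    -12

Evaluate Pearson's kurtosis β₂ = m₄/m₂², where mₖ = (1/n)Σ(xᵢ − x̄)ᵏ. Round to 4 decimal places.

x̄ = 2.0000
Σ(xᵢ − x̄)² = 258.0000 ⇒ m₂ = 51.60000
Σ(xᵢ − x̄)⁴ = 40050.0000 ⇒ m₄ = 8010.00000
m₂² = 2662.56000
β₂ = m₄/m₂² = 8010.00000 / 2662.56000 ≈ 3.0084

3.0084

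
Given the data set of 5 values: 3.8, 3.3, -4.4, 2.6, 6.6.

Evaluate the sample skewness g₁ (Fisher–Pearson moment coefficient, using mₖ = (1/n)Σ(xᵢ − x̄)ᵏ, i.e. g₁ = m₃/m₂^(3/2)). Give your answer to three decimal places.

x̄ = (3.8 + 3.3 - 4.4 + 2.6 + 6.6) / 5 = 2.3800
deviations (xᵢ − x̄): 1.4200, 0.9200, -6.7800, 0.2200, 4.2200
Σ(xᵢ − x̄)² = 66.6880 ⇒ m₂ = 66.6880/5 = 13.33760
Σ(xᵢ − x̄)³ = -232.8617 ⇒ m₃ = -232.8617/5 = -46.57234
m₂^(3/2) = 13.33760^(1.5) = 48.70982
g₁ = m₃ / m₂^(3/2) = -46.57234 / 48.70982 ≈ -0.956

-0.956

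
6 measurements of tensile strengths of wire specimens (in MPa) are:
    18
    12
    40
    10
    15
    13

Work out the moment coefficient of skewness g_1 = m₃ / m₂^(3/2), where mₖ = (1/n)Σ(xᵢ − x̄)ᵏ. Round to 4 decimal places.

x̄ = (18 + 12 + 40 + 10 + 15 + 13) / 6 = 18.0000
deviations (xᵢ − x̄): 0.0000, -6.0000, 22.0000, -8.0000, -3.0000, -5.0000
Σ(xᵢ − x̄)² = 618.0000 ⇒ m₂ = 618.0000/6 = 103.00000
Σ(xᵢ − x̄)³ = 9768.0000 ⇒ m₃ = 9768.0000/6 = 1628.00000
m₂^(3/2) = 103.00000^(1.5) = 1045.33583
g_1 = m₃ / m₂^(3/2) = 1628.00000 / 1045.33583 ≈ 1.5574

1.5574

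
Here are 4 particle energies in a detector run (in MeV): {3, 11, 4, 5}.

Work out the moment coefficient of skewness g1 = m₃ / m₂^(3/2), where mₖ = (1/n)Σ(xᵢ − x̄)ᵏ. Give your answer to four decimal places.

0.9794

x̄ = (3 + 11 + 4 + 5) / 4 = 5.7500
deviations (xᵢ − x̄): -2.7500, 5.2500, -1.7500, -0.7500
Σ(xᵢ − x̄)² = 38.7500 ⇒ m₂ = 38.7500/4 = 9.68750
Σ(xᵢ − x̄)³ = 118.1250 ⇒ m₃ = 118.1250/4 = 29.53125
m₂^(3/2) = 9.68750^(1.5) = 30.15210
g1 = m₃ / m₂^(3/2) = 29.53125 / 30.15210 ≈ 0.9794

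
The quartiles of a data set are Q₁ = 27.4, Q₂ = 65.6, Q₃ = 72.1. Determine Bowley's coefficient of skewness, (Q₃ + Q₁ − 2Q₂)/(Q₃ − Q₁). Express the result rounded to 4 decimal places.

-0.7092

numerator: Q₃ + Q₁ − 2Q₂ = 72.1 + 27.4 − 2×65.6 = -31.7000
denominator: Q₃ − Q₁ = 72.1 − 27.4 = 44.7000
Bowley skewness = -31.7000 / 44.7000 ≈ -0.7092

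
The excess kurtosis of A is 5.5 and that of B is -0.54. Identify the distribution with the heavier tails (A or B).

Higher excess kurtosis ⇒ heavier tails relative to the normal distribution.
5.5 vs -0.54: the larger is 5.5, so A has heavier tails. (A is leptokurtic — heavier-than-normal tails; the other is platykurtic.)

A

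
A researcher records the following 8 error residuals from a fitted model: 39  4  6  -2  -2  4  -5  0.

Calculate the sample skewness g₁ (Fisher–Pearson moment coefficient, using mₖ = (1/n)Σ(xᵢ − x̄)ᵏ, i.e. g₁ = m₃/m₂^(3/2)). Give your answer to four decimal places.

x̄ = (39 + 4 + 6 - 2 - 2 + 4 - 5 + 0) / 8 = 5.5000
deviations (xᵢ − x̄): 33.5000, -1.5000, 0.5000, -7.5000, -7.5000, -1.5000, -10.5000, -5.5000
Σ(xᵢ − x̄)² = 1380.0000 ⇒ m₂ = 1380.0000/8 = 172.50000
Σ(xᵢ − x̄)³ = 35421.0000 ⇒ m₃ = 35421.0000/8 = 4427.62500
m₂^(3/2) = 172.50000^(1.5) = 2265.60216
g₁ = m₃ / m₂^(3/2) = 4427.62500 / 2265.60216 ≈ 1.9543

1.9543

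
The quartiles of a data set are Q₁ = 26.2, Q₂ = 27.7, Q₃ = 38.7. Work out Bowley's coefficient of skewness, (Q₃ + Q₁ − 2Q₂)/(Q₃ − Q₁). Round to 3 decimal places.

numerator: Q₃ + Q₁ − 2Q₂ = 38.7 + 26.2 − 2×27.7 = 9.5000
denominator: Q₃ − Q₁ = 38.7 − 26.2 = 12.5000
Bowley skewness = 9.5000 / 12.5000 ≈ 0.760

0.760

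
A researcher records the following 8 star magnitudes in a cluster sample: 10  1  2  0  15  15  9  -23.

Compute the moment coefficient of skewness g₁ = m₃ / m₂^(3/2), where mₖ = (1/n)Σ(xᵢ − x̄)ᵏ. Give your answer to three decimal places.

x̄ = (10 + 1 + 2 + 0 + 15 + 15 + 9 - 23) / 8 = 3.6250
deviations (xᵢ − x̄): 6.3750, -2.6250, -1.6250, -3.6250, 11.3750, 11.3750, 5.3750, -26.6250
Σ(xᵢ − x̄)² = 1059.8750 ⇒ m₂ = 1059.8750/8 = 132.48438
Σ(xᵢ − x̄)³ = -15586.2188 ⇒ m₃ = -15586.2188/8 = -1948.27734
m₂^(3/2) = 132.48438^(1.5) = 1524.91976
g₁ = m₃ / m₂^(3/2) = -1948.27734 / 1524.91976 ≈ -1.278

-1.278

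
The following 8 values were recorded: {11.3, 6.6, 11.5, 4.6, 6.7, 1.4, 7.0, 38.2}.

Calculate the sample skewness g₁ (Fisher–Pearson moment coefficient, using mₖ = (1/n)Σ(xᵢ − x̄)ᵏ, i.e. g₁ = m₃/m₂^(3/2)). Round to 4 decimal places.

x̄ = (11.3 + 6.6 + 11.5 + 4.6 + 6.7 + 1.4 + 7.0 + 38.2) / 8 = 10.9125
deviations (xᵢ − x̄): 0.3875, -4.3125, 0.5875, -6.3125, -4.2125, -9.5125, -3.9125, 27.2875
Σ(xᵢ − x̄)² = 927.0888 ⇒ m₂ = 927.0888/8 = 115.88609
Σ(xᵢ − x̄)³ = 18991.5952 ⇒ m₃ = 18991.5952/8 = 2373.94939
m₂^(3/2) = 115.88609^(1.5) = 1247.51848
g₁ = m₃ / m₂^(3/2) = 2373.94939 / 1247.51848 ≈ 1.9029

1.9029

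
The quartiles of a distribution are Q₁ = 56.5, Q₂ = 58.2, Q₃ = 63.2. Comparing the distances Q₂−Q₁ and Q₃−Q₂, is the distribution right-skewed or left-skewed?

right-skewed

Q₂ − Q₁ = 1.7;  Q₃ − Q₂ = 5.0
Q₃ − Q₂ > Q₂ − Q₁ ⇒ the upper half is more spread out ⇒ right-skewed.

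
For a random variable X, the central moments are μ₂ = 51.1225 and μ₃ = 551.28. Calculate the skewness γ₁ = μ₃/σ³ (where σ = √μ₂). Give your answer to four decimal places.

1.5082

σ = √μ₂ = √51.1225 = 7.15000
σ³ = μ₂^(3/2) = 365.52588
γ₁ = μ₃/σ³ = 551.28 / 365.52588 ≈ 1.5082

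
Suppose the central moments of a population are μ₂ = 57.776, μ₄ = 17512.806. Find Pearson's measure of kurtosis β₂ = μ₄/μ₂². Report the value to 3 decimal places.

5.246

μ₂² = 57.776² = 3338.06618
μ₄/μ₂² = 17512.806 / 3338.06618 = 5.24639
β₂ ≈ 5.246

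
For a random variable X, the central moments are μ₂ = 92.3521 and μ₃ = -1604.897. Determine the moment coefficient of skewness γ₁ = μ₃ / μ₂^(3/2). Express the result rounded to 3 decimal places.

-1.808

σ = √μ₂ = √92.3521 = 9.61000
σ³ = μ₂^(3/2) = 887.50368
γ₁ = μ₃/σ³ = -1604.897 / 887.50368 ≈ -1.808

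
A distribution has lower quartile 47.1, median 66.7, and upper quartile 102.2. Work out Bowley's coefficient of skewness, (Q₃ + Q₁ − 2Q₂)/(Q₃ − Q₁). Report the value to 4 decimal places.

numerator: Q₃ + Q₁ − 2Q₂ = 102.2 + 47.1 − 2×66.7 = 15.9000
denominator: Q₃ − Q₁ = 102.2 − 47.1 = 55.1000
Bowley skewness = 15.9000 / 55.1000 ≈ 0.2886

0.2886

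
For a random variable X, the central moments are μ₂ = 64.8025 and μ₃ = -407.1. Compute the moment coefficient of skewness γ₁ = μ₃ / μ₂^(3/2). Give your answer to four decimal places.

-0.7804

σ = √μ₂ = √64.8025 = 8.05000
σ³ = μ₂^(3/2) = 521.66013
γ₁ = μ₃/σ³ = -407.1 / 521.66013 ≈ -0.7804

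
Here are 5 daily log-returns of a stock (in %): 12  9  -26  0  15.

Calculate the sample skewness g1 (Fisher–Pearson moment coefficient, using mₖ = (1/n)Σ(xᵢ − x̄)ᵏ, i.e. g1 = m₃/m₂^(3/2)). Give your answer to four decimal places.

x̄ = (12 + 9 - 26 + 0 + 15) / 5 = 2.0000
deviations (xᵢ − x̄): 10.0000, 7.0000, -28.0000, -2.0000, 13.0000
Σ(xᵢ − x̄)² = 1106.0000 ⇒ m₂ = 1106.0000/5 = 221.20000
Σ(xᵢ − x̄)³ = -18420.0000 ⇒ m₃ = -18420.0000/5 = -3684.00000
m₂^(3/2) = 221.20000^(1.5) = 3289.86202
g1 = m₃ / m₂^(3/2) = -3684.00000 / 3289.86202 ≈ -1.1198

-1.1198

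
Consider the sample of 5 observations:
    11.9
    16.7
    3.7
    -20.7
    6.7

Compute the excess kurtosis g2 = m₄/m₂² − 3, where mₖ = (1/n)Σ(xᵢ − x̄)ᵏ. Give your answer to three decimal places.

-0.270

x̄ = 3.6600
Σ(xᵢ − x̄)² = 840.5920 ⇒ m₂ = 168.11840
Σ(xᵢ − x̄)⁴ = 385744.5904 ⇒ m₄ = 77148.91807
m₂² = 28263.79642
g2 = m₄/m₂² − 3 = 2.72960 − 3 ≈ -0.270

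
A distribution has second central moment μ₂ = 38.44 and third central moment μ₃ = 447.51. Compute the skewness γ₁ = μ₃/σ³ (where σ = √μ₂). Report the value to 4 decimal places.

1.8777

σ = √μ₂ = √38.44 = 6.20000
σ³ = μ₂^(3/2) = 238.32800
γ₁ = μ₃/σ³ = 447.51 / 238.32800 ≈ 1.8777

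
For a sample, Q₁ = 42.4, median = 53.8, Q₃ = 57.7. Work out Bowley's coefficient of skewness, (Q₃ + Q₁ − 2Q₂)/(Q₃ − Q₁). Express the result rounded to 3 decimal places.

numerator: Q₃ + Q₁ − 2Q₂ = 57.7 + 42.4 − 2×53.8 = -7.5000
denominator: Q₃ − Q₁ = 57.7 − 42.4 = 15.3000
Bowley skewness = -7.5000 / 15.3000 ≈ -0.490

-0.490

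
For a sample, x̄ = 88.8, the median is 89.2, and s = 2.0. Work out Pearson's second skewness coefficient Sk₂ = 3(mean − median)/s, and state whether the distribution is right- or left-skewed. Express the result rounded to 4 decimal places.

-0.6000, left-skewed

Sk₂ = 3(88.8 − 89.2) / 2.0 = 3 × -0.4000 / 2.0
    = -1.2000 / 2.0 ≈ -0.6000
Sk₂ < 0 ⇒ mean < median ⇒ left-skewed (negative skew).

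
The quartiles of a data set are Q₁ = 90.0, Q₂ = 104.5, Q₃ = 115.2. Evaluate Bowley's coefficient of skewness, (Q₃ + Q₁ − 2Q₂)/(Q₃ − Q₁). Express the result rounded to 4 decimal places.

-0.1508

numerator: Q₃ + Q₁ − 2Q₂ = 115.2 + 90.0 − 2×104.5 = -3.8000
denominator: Q₃ − Q₁ = 115.2 − 90.0 = 25.2000
Bowley skewness = -3.8000 / 25.2000 ≈ -0.1508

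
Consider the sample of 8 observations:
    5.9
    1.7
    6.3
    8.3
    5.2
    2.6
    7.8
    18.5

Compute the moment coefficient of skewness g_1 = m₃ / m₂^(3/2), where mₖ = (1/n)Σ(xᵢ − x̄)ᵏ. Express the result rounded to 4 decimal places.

x̄ = (5.9 + 1.7 + 6.3 + 8.3 + 5.2 + 2.6 + 7.8 + 18.5) / 8 = 7.0375
deviations (xᵢ − x̄): -1.1375, -5.3375, -0.7375, 1.2625, -1.8375, -4.4375, 0.7625, 11.4625
Σ(xᵢ − x̄)² = 186.9587 ⇒ m₂ = 186.9587/8 = 23.36984
Σ(xᵢ − x̄)³ = 1260.9837 ⇒ m₃ = 1260.9837/8 = 157.62296
m₂^(3/2) = 23.36984^(1.5) = 112.97535
g_1 = m₃ / m₂^(3/2) = 157.62296 / 112.97535 ≈ 1.3952

1.3952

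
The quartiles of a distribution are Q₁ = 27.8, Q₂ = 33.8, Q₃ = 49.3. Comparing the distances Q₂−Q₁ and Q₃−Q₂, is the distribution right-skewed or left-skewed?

right-skewed

Q₂ − Q₁ = 6.0;  Q₃ − Q₂ = 15.5
Q₃ − Q₂ > Q₂ − Q₁ ⇒ the upper half is more spread out ⇒ right-skewed.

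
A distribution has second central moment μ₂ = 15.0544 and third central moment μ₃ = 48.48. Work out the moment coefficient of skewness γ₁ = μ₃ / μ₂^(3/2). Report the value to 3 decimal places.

0.830

σ = √μ₂ = √15.0544 = 3.88000
σ³ = μ₂^(3/2) = 58.41107
γ₁ = μ₃/σ³ = 48.48 / 58.41107 ≈ 0.830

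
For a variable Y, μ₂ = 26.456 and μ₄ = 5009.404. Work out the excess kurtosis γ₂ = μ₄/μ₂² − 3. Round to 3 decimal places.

4.157

μ₂² = 26.456² = 699.91994
μ₄/μ₂² = 5009.404 / 699.91994 = 7.15711
γ₂ = 7.15711 − 3 ≈ 4.157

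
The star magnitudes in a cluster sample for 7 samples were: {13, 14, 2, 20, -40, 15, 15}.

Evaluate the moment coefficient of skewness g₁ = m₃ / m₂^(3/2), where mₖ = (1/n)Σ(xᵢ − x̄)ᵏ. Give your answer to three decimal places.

-1.774

x̄ = (13 + 14 + 2 + 20 - 40 + 15 + 15) / 7 = 5.5714
deviations (xᵢ − x̄): 7.4286, 8.4286, -3.5714, 14.4286, -45.5714, 9.4286, 9.4286
Σ(xᵢ − x̄)² = 2601.7143 ⇒ m₂ = 2601.7143/7 = 371.67347
Σ(xᵢ − x̄)³ = -88997.3878 ⇒ m₃ = -88997.3878/7 = -12713.91254
m₂^(3/2) = 371.67347^(1.5) = 7165.43140
g₁ = m₃ / m₂^(3/2) = -12713.91254 / 7165.43140 ≈ -1.774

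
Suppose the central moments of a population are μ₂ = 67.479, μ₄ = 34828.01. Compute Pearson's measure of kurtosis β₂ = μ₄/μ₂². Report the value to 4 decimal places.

7.6488

μ₂² = 67.479² = 4553.41544
μ₄/μ₂² = 34828.01 / 4553.41544 = 7.64877
β₂ ≈ 7.6488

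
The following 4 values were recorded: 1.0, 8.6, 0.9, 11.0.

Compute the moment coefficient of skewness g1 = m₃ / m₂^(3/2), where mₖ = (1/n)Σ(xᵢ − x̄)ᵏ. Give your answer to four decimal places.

0.1043

x̄ = (1.0 + 8.6 + 0.9 + 11.0) / 4 = 5.3750
deviations (xᵢ − x̄): -4.3750, 3.2250, -4.4750, 5.6250
Σ(xᵢ − x̄)² = 81.2075 ⇒ m₂ = 81.2075/4 = 20.30188
Σ(xᵢ − x̄)³ = 38.1656 ⇒ m₃ = 38.1656/4 = 9.54141
m₂^(3/2) = 20.30188^(1.5) = 91.47538
g1 = m₃ / m₂^(3/2) = 9.54141 / 91.47538 ≈ 0.1043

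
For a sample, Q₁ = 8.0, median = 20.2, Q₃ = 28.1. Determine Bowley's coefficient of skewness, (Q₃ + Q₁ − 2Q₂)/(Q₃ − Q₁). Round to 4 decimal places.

-0.2139

numerator: Q₃ + Q₁ − 2Q₂ = 28.1 + 8.0 − 2×20.2 = -4.3000
denominator: Q₃ − Q₁ = 28.1 − 8.0 = 20.1000
Bowley skewness = -4.3000 / 20.1000 ≈ -0.2139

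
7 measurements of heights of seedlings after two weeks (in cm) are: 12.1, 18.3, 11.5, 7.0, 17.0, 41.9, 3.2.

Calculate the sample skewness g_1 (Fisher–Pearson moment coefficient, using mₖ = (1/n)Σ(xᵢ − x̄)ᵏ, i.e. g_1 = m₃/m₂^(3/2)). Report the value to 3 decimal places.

x̄ = (12.1 + 18.3 + 11.5 + 7.0 + 17.0 + 41.9 + 3.2) / 7 = 15.8571
deviations (xᵢ − x̄): -3.7571, 2.4429, -4.3571, -8.8571, 1.1429, 26.0429, -12.6571
Σ(xᵢ − x̄)² = 957.2571 ⇒ m₂ = 957.2571/7 = 136.75102
Σ(xᵢ − x̄)³ = 14820.8235 ⇒ m₃ = 14820.8235/7 = 2117.26050
m₂^(3/2) = 136.75102^(1.5) = 1599.17453
g_1 = m₃ / m₂^(3/2) = 2117.26050 / 1599.17453 ≈ 1.324

1.324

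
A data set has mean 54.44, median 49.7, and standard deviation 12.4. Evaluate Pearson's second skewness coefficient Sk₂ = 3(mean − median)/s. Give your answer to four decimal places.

Sk₂ = 3(54.44 − 49.7) / 12.4 = 3 × 4.7400 / 12.4
    = 14.2200 / 12.4 ≈ 1.1468

1.1468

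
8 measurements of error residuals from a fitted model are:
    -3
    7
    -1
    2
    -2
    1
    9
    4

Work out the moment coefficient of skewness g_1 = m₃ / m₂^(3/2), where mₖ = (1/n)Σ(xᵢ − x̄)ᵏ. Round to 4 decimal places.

x̄ = (-3 + 7 - 1 + 2 - 2 + 1 + 9 + 4) / 8 = 2.1250
deviations (xᵢ − x̄): -5.1250, 4.8750, -3.1250, -0.1250, -4.1250, -1.1250, 6.8750, 1.8750
Σ(xᵢ − x̄)² = 128.8750 ⇒ m₂ = 128.8750/8 = 16.10938
Σ(xᵢ − x̄)³ = 210.6563 ⇒ m₃ = 210.6563/8 = 26.33203
m₂^(3/2) = 16.10938^(1.5) = 64.65737
g_1 = m₃ / m₂^(3/2) = 26.33203 / 64.65737 ≈ 0.4073

0.4073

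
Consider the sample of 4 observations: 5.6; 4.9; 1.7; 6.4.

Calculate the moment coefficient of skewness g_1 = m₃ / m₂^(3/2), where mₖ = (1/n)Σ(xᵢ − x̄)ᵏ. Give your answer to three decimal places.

x̄ = (5.6 + 4.9 + 1.7 + 6.4) / 4 = 4.6500
deviations (xᵢ − x̄): 0.9500, 0.2500, -2.9500, 1.7500
Σ(xᵢ − x̄)² = 12.7300 ⇒ m₂ = 12.7300/4 = 3.18250
Σ(xᵢ − x̄)³ = -19.4400 ⇒ m₃ = -19.4400/4 = -4.86000
m₂^(3/2) = 3.18250^(1.5) = 5.67744
g_1 = m₃ / m₂^(3/2) = -4.86000 / 5.67744 ≈ -0.856

-0.856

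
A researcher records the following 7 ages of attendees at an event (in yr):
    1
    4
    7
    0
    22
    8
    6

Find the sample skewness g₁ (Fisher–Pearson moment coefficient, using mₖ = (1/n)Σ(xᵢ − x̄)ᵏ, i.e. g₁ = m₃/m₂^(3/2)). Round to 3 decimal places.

1.347

x̄ = (1 + 4 + 7 + 0 + 22 + 8 + 6) / 7 = 6.8571
deviations (xᵢ − x̄): -5.8571, -2.8571, 0.1429, -6.8571, 15.1429, 1.1429, -0.8571
Σ(xᵢ − x̄)² = 320.8571 ⇒ m₂ = 320.8571/7 = 45.83673
Σ(xᵢ − x̄)³ = 2926.5306 ⇒ m₃ = 2926.5306/7 = 418.07580
m₂^(3/2) = 45.83673^(1.5) = 310.32768
g₁ = m₃ / m₂^(3/2) = 418.07580 / 310.32768 ≈ 1.347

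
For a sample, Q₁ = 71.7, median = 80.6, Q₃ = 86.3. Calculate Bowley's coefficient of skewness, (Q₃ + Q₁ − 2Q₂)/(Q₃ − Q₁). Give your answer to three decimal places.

-0.219

numerator: Q₃ + Q₁ − 2Q₂ = 86.3 + 71.7 − 2×80.6 = -3.2000
denominator: Q₃ − Q₁ = 86.3 − 71.7 = 14.6000
Bowley skewness = -3.2000 / 14.6000 ≈ -0.219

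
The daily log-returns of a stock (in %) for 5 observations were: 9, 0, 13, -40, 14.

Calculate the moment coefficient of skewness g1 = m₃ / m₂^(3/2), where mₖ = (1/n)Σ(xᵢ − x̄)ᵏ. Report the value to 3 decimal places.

x̄ = (9 + 0 + 13 - 40 + 14) / 5 = -0.8000
deviations (xᵢ − x̄): 9.8000, 0.8000, 13.8000, -39.2000, 14.8000
Σ(xᵢ − x̄)² = 2042.8000 ⇒ m₂ = 2042.8000/5 = 408.56000
Σ(xᵢ − x̄)³ = -53424.7200 ⇒ m₃ = -53424.7200/5 = -10684.94400
m₂^(3/2) = 408.56000^(1.5) = 8258.16902
g1 = m₃ / m₂^(3/2) = -10684.94400 / 8258.16902 ≈ -1.294

-1.294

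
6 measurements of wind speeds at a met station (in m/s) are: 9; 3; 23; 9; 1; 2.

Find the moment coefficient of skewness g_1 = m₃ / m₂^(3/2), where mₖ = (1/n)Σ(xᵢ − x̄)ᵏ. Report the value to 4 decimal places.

x̄ = (9 + 3 + 23 + 9 + 1 + 2) / 6 = 7.8333
deviations (xᵢ − x̄): 1.1667, -4.8333, 15.1667, 1.1667, -6.8333, -5.8333
Σ(xᵢ − x̄)² = 336.8333 ⇒ m₂ = 336.8333/6 = 56.13889
Σ(xᵢ − x̄)³ = 2861.4444 ⇒ m₃ = 2861.4444/6 = 476.90741
m₂^(3/2) = 56.13889^(1.5) = 420.62562
g_1 = m₃ / m₂^(3/2) = 476.90741 / 420.62562 ≈ 1.1338

1.1338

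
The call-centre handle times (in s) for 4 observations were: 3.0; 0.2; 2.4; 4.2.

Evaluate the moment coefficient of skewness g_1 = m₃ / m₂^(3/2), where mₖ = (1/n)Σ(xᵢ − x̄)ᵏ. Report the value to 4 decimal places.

-0.4792

x̄ = (3.0 + 0.2 + 2.4 + 4.2) / 4 = 2.4500
deviations (xᵢ − x̄): 0.5500, -2.2500, -0.0500, 1.7500
Σ(xᵢ − x̄)² = 8.4300 ⇒ m₂ = 8.4300/4 = 2.10750
Σ(xᵢ − x̄)³ = -5.8650 ⇒ m₃ = -5.8650/4 = -1.46625
m₂^(3/2) = 2.10750^(1.5) = 3.05951
g_1 = m₃ / m₂^(3/2) = -1.46625 / 3.05951 ≈ -0.4792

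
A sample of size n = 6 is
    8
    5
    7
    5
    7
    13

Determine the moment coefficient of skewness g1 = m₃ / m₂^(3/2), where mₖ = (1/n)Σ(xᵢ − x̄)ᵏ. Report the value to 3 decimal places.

1.153

x̄ = (8 + 5 + 7 + 5 + 7 + 13) / 6 = 7.5000
deviations (xᵢ − x̄): 0.5000, -2.5000, -0.5000, -2.5000, -0.5000, 5.5000
Σ(xᵢ − x̄)² = 43.5000 ⇒ m₂ = 43.5000/6 = 7.25000
Σ(xᵢ − x̄)³ = 135.0000 ⇒ m₃ = 135.0000/6 = 22.50000
m₂^(3/2) = 7.25000^(1.5) = 19.52122
g1 = m₃ / m₂^(3/2) = 22.50000 / 19.52122 ≈ 1.153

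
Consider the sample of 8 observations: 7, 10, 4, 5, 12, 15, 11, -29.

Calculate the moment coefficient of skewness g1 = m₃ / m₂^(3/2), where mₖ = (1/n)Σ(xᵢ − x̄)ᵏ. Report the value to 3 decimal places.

x̄ = (7 + 10 + 4 + 5 + 12 + 15 + 11 - 29) / 8 = 4.3750
deviations (xᵢ − x̄): 2.6250, 5.6250, -0.3750, 0.6250, 7.6250, 10.6250, 6.6250, -33.3750
Σ(xᵢ − x̄)² = 1367.8750 ⇒ m₂ = 1367.8750/8 = 170.98438
Σ(xᵢ − x̄)³ = -35046.2813 ⇒ m₃ = -35046.2813/8 = -4380.78516
m₂^(3/2) = 170.98438^(1.5) = 2235.80868
g1 = m₃ / m₂^(3/2) = -4380.78516 / 2235.80868 ≈ -1.959

-1.959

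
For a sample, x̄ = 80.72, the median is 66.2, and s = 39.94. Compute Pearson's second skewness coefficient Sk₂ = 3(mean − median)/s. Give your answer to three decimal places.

1.091

Sk₂ = 3(80.72 − 66.2) / 39.94 = 3 × 14.5200 / 39.94
    = 43.5600 / 39.94 ≈ 1.091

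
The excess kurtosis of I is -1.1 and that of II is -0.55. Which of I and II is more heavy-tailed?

Higher excess kurtosis ⇒ heavier tails relative to the normal distribution.
-1.1 vs -0.55: the larger is -0.55, so II has heavier tails.

II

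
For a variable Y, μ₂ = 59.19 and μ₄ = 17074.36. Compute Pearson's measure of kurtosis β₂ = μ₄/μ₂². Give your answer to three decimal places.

μ₂² = 59.19² = 3503.45610
μ₄/μ₂² = 17074.36 / 3503.45610 = 4.87358
β₂ ≈ 4.874

4.874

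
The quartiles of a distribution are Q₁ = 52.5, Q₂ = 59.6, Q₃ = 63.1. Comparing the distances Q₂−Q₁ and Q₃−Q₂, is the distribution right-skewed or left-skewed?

left-skewed

Q₂ − Q₁ = 7.1;  Q₃ − Q₂ = 3.5
Q₂ − Q₁ > Q₃ − Q₂ ⇒ the lower half is more spread out ⇒ left-skewed.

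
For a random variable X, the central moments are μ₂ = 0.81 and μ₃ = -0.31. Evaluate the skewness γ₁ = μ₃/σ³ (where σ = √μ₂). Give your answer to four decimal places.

σ = √μ₂ = √0.81 = 0.90000
σ³ = μ₂^(3/2) = 0.72900
γ₁ = μ₃/σ³ = -0.31 / 0.72900 ≈ -0.4252

-0.4252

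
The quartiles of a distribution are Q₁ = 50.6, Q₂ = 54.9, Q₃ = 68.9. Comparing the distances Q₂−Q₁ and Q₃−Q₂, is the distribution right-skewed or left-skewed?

Q₂ − Q₁ = 4.3;  Q₃ − Q₂ = 14.0
Q₃ − Q₂ > Q₂ − Q₁ ⇒ the upper half is more spread out ⇒ right-skewed.

right-skewed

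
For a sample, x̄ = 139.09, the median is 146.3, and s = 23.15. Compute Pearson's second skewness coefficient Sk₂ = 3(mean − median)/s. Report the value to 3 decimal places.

Sk₂ = 3(139.09 − 146.3) / 23.15 = 3 × -7.2100 / 23.15
    = -21.6300 / 23.15 ≈ -0.934

-0.934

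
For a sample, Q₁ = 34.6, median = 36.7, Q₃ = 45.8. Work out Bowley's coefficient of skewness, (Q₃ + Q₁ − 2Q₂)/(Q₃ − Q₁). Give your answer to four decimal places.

0.6250

numerator: Q₃ + Q₁ − 2Q₂ = 45.8 + 34.6 − 2×36.7 = 7.0000
denominator: Q₃ − Q₁ = 45.8 − 34.6 = 11.2000
Bowley skewness = 7.0000 / 11.2000 ≈ 0.6250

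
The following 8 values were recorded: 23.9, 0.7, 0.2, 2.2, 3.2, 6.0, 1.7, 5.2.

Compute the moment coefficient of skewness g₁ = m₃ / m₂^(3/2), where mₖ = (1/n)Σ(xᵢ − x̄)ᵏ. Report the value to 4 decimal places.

1.9707

x̄ = (23.9 + 0.7 + 0.2 + 2.2 + 3.2 + 6.0 + 1.7 + 5.2) / 8 = 5.3875
deviations (xᵢ − x̄): 18.5125, -4.6875, -5.1875, -3.1875, -2.1875, 0.6125, -3.6875, -0.1875
Σ(xᵢ − x̄)² = 420.5487 ⇒ m₂ = 420.5487/8 = 52.56859
Σ(xᵢ − x̄)³ = 6009.1036 ⇒ m₃ = 6009.1036/8 = 751.13795
m₂^(3/2) = 52.56859^(1.5) = 381.14440
g₁ = m₃ / m₂^(3/2) = 751.13795 / 381.14440 ≈ 1.9707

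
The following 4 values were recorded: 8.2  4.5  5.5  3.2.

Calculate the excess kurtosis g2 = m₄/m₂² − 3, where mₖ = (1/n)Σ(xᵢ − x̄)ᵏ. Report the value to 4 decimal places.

-1.0687

x̄ = 5.3500
Σ(xᵢ − x̄)² = 13.4900 ⇒ m₂ = 3.37250
Σ(xᵢ − x̄)⁴ = 87.8650 ⇒ m₄ = 21.96626
m₂² = 11.37376
g2 = m₄/m₂² − 3 = 1.93131 − 3 ≈ -1.0687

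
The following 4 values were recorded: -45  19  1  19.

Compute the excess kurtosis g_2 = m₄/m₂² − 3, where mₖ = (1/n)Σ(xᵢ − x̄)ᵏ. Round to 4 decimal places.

x̄ = -1.5000
Σ(xᵢ − x̄)² = 2739.0000 ⇒ m₂ = 684.75000
Σ(xᵢ − x̄)⁴ = 3933869.2500 ⇒ m₄ = 983467.31250
m₂² = 468882.56250
g_2 = m₄/m₂² − 3 = 2.09747 − 3 ≈ -0.9025

-0.9025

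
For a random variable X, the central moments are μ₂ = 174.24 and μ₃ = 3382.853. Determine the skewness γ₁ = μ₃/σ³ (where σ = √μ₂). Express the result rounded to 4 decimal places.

1.4708

σ = √μ₂ = √174.24 = 13.20000
σ³ = μ₂^(3/2) = 2299.96800
γ₁ = μ₃/σ³ = 3382.853 / 2299.96800 ≈ 1.4708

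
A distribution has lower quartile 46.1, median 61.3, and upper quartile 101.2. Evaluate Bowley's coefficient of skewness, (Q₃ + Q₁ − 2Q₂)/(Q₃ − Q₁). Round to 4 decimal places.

0.4483

numerator: Q₃ + Q₁ − 2Q₂ = 101.2 + 46.1 − 2×61.3 = 24.7000
denominator: Q₃ − Q₁ = 101.2 − 46.1 = 55.1000
Bowley skewness = 24.7000 / 55.1000 ≈ 0.4483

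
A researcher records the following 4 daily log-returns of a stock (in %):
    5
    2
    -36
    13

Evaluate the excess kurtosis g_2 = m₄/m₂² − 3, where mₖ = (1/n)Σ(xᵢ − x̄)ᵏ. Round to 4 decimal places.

x̄ = -4.0000
Σ(xᵢ − x̄)² = 1430.0000 ⇒ m₂ = 357.50000
Σ(xᵢ − x̄)⁴ = 1139954.0000 ⇒ m₄ = 284988.50000
m₂² = 127806.25000
g_2 = m₄/m₂² − 3 = 2.22985 − 3 ≈ -0.7702

-0.7702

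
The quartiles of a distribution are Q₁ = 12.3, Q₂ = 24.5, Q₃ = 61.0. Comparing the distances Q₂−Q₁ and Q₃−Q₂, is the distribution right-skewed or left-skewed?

Q₂ − Q₁ = 12.2;  Q₃ − Q₂ = 36.5
Q₃ − Q₂ > Q₂ − Q₁ ⇒ the upper half is more spread out ⇒ right-skewed.

right-skewed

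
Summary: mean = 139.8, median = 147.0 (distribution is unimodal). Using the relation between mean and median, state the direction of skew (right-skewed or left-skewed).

left-skewed

mean − median = 139.8 − 147.0 = -7.2
mean < median ⇒ the longer tail is on the left ⇒ left-skewed (negatively skewed).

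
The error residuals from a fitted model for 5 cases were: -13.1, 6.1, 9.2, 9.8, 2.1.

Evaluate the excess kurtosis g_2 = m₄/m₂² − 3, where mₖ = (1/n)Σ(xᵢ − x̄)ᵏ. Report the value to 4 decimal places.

x̄ = 2.8200
Σ(xᵢ − x̄)² = 354.1480 ⇒ m₂ = 70.82960
Σ(xᵢ − x̄)⁴ = 68381.6151 ⇒ m₄ = 13676.32303
m₂² = 5016.83224
g_2 = m₄/m₂² − 3 = 2.72609 − 3 ≈ -0.2739

-0.2739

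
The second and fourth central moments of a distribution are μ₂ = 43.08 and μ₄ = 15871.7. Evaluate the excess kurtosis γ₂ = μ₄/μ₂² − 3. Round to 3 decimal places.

μ₂² = 43.08² = 1855.88640
μ₄/μ₂² = 15871.7 / 1855.88640 = 8.55209
γ₂ = 8.55209 − 3 ≈ 5.552

5.552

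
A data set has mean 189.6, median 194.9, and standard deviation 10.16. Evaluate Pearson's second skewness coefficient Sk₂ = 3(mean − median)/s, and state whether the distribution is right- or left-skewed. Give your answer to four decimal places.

-1.5650, left-skewed

Sk₂ = 3(189.6 − 194.9) / 10.16 = 3 × -5.3000 / 10.16
    = -15.9000 / 10.16 ≈ -1.5650
Sk₂ < 0 ⇒ mean < median ⇒ left-skewed (negative skew).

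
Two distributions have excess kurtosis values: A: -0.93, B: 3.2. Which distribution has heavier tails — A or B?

B

Higher excess kurtosis ⇒ heavier tails relative to the normal distribution.
-0.93 vs 3.2: the larger is 3.2, so B has heavier tails. (B is leptokurtic — heavier-than-normal tails; the other is platykurtic.)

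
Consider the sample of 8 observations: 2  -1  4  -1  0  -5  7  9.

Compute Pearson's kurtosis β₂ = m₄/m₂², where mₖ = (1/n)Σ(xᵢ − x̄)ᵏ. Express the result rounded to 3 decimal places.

2.047

x̄ = 1.8750
Σ(xᵢ − x̄)² = 148.8750 ⇒ m₂ = 18.60938
Σ(xᵢ − x̄)⁴ = 5670.4629 ⇒ m₄ = 708.80786
m₂² = 346.30884
β₂ = m₄/m₂² = 708.80786 / 346.30884 ≈ 2.047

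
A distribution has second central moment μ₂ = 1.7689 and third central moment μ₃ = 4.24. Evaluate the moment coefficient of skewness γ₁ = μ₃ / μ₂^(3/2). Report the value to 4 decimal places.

σ = √μ₂ = √1.7689 = 1.33000
σ³ = μ₂^(3/2) = 2.35264
γ₁ = μ₃/σ³ = 4.24 / 2.35264 ≈ 1.8022

1.8022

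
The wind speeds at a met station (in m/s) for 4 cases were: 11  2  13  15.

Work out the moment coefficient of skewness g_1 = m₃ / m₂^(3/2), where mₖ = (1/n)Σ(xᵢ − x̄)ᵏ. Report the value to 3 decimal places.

-0.883

x̄ = (11 + 2 + 13 + 15) / 4 = 10.2500
deviations (xᵢ − x̄): 0.7500, -8.2500, 2.7500, 4.7500
Σ(xᵢ − x̄)² = 98.7500 ⇒ m₂ = 98.7500/4 = 24.68750
Σ(xᵢ − x̄)³ = -433.1250 ⇒ m₃ = -433.1250/4 = -108.28125
m₂^(3/2) = 24.68750^(1.5) = 122.66359
g_1 = m₃ / m₂^(3/2) = -108.28125 / 122.66359 ≈ -0.883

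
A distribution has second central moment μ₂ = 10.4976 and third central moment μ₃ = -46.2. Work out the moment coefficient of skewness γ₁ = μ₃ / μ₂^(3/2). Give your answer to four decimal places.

σ = √μ₂ = √10.4976 = 3.24000
σ³ = μ₂^(3/2) = 34.01222
γ₁ = μ₃/σ³ = -46.2 / 34.01222 ≈ -1.3583

-1.3583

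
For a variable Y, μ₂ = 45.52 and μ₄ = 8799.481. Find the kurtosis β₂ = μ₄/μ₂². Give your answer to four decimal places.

4.2467

μ₂² = 45.52² = 2072.07040
μ₄/μ₂² = 8799.481 / 2072.07040 = 4.24671
β₂ ≈ 4.2467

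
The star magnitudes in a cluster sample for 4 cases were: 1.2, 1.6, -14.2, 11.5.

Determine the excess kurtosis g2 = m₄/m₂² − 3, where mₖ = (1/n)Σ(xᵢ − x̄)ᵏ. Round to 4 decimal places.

-0.9577

x̄ = 0.0250
Σ(xᵢ − x̄)² = 337.8875 ⇒ m₂ = 84.47188
Σ(xᵢ − x̄)⁴ = 58292.3053 ⇒ m₄ = 14573.07632
m₂² = 7135.49767
g2 = m₄/m₂² − 3 = 2.04233 − 3 ≈ -0.9577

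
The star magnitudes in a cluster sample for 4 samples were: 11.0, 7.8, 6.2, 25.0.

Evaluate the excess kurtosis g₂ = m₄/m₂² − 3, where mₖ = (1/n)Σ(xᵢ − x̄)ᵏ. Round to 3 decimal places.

-0.817

x̄ = 12.5000
Σ(xᵢ − x̄)² = 220.2800 ⇒ m₂ = 55.07000
Σ(xᵢ − x̄)⁴ = 26482.3892 ⇒ m₄ = 6620.59730
m₂² = 3032.70490
g₂ = m₄/m₂² − 3 = 2.18307 − 3 ≈ -0.817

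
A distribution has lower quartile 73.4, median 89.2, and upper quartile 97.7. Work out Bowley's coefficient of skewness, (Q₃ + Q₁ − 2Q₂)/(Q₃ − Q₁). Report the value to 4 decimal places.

-0.3004

numerator: Q₃ + Q₁ − 2Q₂ = 97.7 + 73.4 − 2×89.2 = -7.3000
denominator: Q₃ − Q₁ = 97.7 − 73.4 = 24.3000
Bowley skewness = -7.3000 / 24.3000 ≈ -0.3004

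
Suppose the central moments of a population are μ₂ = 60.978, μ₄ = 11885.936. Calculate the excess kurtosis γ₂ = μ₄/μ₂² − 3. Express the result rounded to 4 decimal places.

μ₂² = 60.978² = 3718.31648
μ₄/μ₂² = 11885.936 / 3718.31648 = 3.19659
γ₂ = 3.19659 − 3 ≈ 0.1966

0.1966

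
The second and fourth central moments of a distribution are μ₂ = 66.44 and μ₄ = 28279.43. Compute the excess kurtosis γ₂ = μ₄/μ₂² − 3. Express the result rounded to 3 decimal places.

μ₂² = 66.44² = 4414.27360
μ₄/μ₂² = 28279.43 / 4414.27360 = 6.40636
γ₂ = 6.40636 − 3 ≈ 3.406

3.406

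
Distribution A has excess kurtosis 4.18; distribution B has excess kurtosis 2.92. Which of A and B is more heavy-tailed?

Higher excess kurtosis ⇒ heavier tails relative to the normal distribution.
4.18 vs 2.92: the larger is 4.18, so A has heavier tails.

A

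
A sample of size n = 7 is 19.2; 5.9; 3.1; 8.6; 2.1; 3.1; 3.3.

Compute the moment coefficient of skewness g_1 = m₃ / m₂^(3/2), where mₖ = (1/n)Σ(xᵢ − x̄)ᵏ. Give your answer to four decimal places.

1.5368

x̄ = (19.2 + 5.9 + 3.1 + 8.6 + 2.1 + 3.1 + 3.3) / 7 = 6.4714
deviations (xᵢ − x̄): 12.7286, -0.5714, -3.3714, 2.1286, -4.3714, -3.3714, -3.1714
Σ(xᵢ − x̄)² = 218.7743 ⇒ m₂ = 218.7743/7 = 31.25347
Σ(xᵢ − x̄)³ = 1879.6202 ⇒ m₃ = 1879.6202/7 = 268.51718
m₂^(3/2) = 31.25347^(1.5) = 174.72190
g_1 = m₃ / m₂^(3/2) = 268.51718 / 174.72190 ≈ 1.5368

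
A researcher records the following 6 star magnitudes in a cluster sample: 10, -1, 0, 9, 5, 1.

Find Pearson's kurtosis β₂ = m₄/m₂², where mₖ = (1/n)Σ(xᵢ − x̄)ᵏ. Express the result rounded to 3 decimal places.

1.379

x̄ = 4.0000
Σ(xᵢ − x̄)² = 112.0000 ⇒ m₂ = 18.66667
Σ(xᵢ − x̄)⁴ = 2884.0000 ⇒ m₄ = 480.66667
m₂² = 348.44444
β₂ = m₄/m₂² = 480.66667 / 348.44444 ≈ 1.379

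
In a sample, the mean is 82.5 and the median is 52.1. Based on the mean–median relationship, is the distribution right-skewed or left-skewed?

right-skewed

mean − median = 82.5 − 52.1 = 30.4
mean > median ⇒ the longer tail is on the right ⇒ right-skewed (positively skewed).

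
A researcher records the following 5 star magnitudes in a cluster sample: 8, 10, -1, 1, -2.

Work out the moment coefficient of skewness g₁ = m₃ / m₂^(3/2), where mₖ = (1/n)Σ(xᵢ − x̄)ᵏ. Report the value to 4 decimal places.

x̄ = (8 + 10 - 1 + 1 - 2) / 5 = 3.2000
deviations (xᵢ − x̄): 4.8000, 6.8000, -4.2000, -2.2000, -5.2000
Σ(xᵢ − x̄)² = 118.8000 ⇒ m₂ = 118.8000/5 = 23.76000
Σ(xᵢ − x̄)³ = 199.6800 ⇒ m₃ = 199.6800/5 = 39.93600
m₂^(3/2) = 23.76000^(1.5) = 115.81629
g₁ = m₃ / m₂^(3/2) = 39.93600 / 115.81629 ≈ 0.3448

0.3448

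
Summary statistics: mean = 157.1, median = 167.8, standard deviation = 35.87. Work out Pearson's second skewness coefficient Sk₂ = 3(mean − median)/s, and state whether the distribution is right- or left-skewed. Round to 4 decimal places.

Sk₂ = 3(157.1 − 167.8) / 35.87 = 3 × -10.7000 / 35.87
    = -32.1000 / 35.87 ≈ -0.8949
Sk₂ < 0 ⇒ mean < median ⇒ left-skewed (negative skew).

-0.8949, left-skewed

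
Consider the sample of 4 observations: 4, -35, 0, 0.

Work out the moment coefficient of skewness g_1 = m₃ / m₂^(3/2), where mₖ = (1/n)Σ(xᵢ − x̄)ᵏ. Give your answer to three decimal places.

-1.117

x̄ = (4 - 35 + 0 + 0) / 4 = -7.7500
deviations (xᵢ − x̄): 11.7500, -27.2500, 7.7500, 7.7500
Σ(xᵢ − x̄)² = 1000.7500 ⇒ m₂ = 1000.7500/4 = 250.18750
Σ(xᵢ − x̄)³ = -17681.6250 ⇒ m₃ = -17681.6250/4 = -4420.40625
m₂^(3/2) = 250.18750^(1.5) = 3957.29486
g_1 = m₃ / m₂^(3/2) = -4420.40625 / 3957.29486 ≈ -1.117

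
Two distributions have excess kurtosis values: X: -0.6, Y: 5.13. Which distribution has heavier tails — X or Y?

Higher excess kurtosis ⇒ heavier tails relative to the normal distribution.
-0.6 vs 5.13: the larger is 5.13, so Y has heavier tails. (Y is leptokurtic — heavier-than-normal tails; the other is platykurtic.)

Y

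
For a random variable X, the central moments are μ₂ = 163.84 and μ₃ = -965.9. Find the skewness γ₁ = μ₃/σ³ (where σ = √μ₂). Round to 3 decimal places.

-0.461

σ = √μ₂ = √163.84 = 12.80000
σ³ = μ₂^(3/2) = 2097.15200
γ₁ = μ₃/σ³ = -965.9 / 2097.15200 ≈ -0.461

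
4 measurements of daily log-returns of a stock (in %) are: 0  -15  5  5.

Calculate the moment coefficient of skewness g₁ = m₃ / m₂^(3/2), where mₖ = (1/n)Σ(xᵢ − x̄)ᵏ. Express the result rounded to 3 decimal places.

x̄ = (0 - 15 + 5 + 5) / 4 = -1.2500
deviations (xᵢ − x̄): 1.2500, -13.7500, 6.2500, 6.2500
Σ(xᵢ − x̄)² = 268.7500 ⇒ m₂ = 268.7500/4 = 67.18750
Σ(xᵢ − x̄)³ = -2109.3750 ⇒ m₃ = -2109.3750/4 = -527.34375
m₂^(3/2) = 67.18750^(1.5) = 550.72238
g₁ = m₃ / m₂^(3/2) = -527.34375 / 550.72238 ≈ -0.958

-0.958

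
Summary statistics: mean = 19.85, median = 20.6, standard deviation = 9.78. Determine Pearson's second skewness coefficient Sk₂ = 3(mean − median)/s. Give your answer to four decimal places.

Sk₂ = 3(19.85 − 20.6) / 9.78 = 3 × -0.7500 / 9.78
    = -2.2500 / 9.78 ≈ -0.2301

-0.2301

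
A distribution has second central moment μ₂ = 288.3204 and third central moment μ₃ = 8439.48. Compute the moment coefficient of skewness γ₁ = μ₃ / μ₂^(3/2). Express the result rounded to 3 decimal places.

1.724

σ = √μ₂ = √288.3204 = 16.98000
σ³ = μ₂^(3/2) = 4895.68039
γ₁ = μ₃/σ³ = 8439.48 / 4895.68039 ≈ 1.724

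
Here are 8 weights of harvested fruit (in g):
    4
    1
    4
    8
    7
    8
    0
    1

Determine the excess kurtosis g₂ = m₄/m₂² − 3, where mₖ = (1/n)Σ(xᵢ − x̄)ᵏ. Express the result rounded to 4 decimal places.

-1.5737

x̄ = 4.1250
Σ(xᵢ − x̄)² = 74.8750 ⇒ m₂ = 9.35938
Σ(xᵢ − x̄)⁴ = 999.5254 ⇒ m₄ = 124.94067
m₂² = 87.59790
g₂ = m₄/m₂² − 3 = 1.42630 − 3 ≈ -1.5737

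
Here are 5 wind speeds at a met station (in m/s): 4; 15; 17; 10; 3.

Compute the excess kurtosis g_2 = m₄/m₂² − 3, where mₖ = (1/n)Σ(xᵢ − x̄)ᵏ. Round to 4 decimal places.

-1.6739

x̄ = 9.8000
Σ(xᵢ − x̄)² = 158.8000 ⇒ m₂ = 31.76000
Σ(xᵢ − x̄)⁴ = 6688.3360 ⇒ m₄ = 1337.66720
m₂² = 1008.69760
g_2 = m₄/m₂² − 3 = 1.32613 − 3 ≈ -1.6739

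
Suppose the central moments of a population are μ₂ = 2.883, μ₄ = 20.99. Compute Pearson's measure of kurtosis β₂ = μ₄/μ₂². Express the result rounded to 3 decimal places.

2.525

μ₂² = 2.883² = 8.31169
μ₄/μ₂² = 20.99 / 8.31169 = 2.52536
β₂ ≈ 2.525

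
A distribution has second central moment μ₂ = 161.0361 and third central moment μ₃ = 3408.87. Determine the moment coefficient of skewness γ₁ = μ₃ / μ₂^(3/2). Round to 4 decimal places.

σ = √μ₂ = √161.0361 = 12.69000
σ³ = μ₂^(3/2) = 2043.54811
γ₁ = μ₃/σ³ = 3408.87 / 2043.54811 ≈ 1.6681

1.6681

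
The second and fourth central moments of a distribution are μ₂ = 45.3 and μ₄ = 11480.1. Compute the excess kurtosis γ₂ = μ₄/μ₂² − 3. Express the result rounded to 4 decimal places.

μ₂² = 45.3² = 2052.09000
μ₄/μ₂² = 11480.1 / 2052.09000 = 5.59435
γ₂ = 5.59435 − 3 ≈ 2.5943

2.5943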